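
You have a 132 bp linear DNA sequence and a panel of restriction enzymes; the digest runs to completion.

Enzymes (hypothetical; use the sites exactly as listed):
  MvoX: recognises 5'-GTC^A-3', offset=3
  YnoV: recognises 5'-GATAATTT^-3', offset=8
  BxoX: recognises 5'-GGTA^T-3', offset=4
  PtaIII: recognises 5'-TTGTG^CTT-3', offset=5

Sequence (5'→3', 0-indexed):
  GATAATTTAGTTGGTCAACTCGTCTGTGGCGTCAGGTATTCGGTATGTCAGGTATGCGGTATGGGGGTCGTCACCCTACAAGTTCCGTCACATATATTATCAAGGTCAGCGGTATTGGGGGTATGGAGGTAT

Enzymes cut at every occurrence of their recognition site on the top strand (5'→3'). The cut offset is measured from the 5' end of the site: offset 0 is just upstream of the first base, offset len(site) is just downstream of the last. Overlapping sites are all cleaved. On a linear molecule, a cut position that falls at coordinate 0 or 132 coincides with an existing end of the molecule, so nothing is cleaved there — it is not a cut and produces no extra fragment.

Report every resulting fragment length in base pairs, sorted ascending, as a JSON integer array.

Site scan:
  MvoX (GTCA, off=3): starts [13, 30, 46, 69, 86, 104] → cuts [16, 33, 49, 72, 89, 107]
  YnoV (GATAATTT, off=8): starts [0] → cuts [8]
  BxoX (GGTAT, off=4): starts [34, 41, 50, 57, 110, 119, 127] → cuts [38, 45, 54, 61, 114, 123, 131]
  PtaIII (TTGTGCTT, off=5): no sites

Pooled cuts: [8, 16, 33, 38, 45, 49, 54, 61, 72, 89, 107, 114, 123, 131]

Fragment lengths:
  [0,8): 8 bp
  [8,16): 8 bp
  [16,33): 17 bp
  [33,38): 5 bp
  [38,45): 7 bp
  [45,49): 4 bp
  [49,54): 5 bp
  [54,61): 7 bp
  [61,72): 11 bp
  [72,89): 17 bp
  [89,107): 18 bp
  [107,114): 7 bp
  [114,123): 9 bp
  [123,131): 8 bp
  [131,132): 1 bp

[1,4,5,5,7,7,7,8,8,8,9,11,17,17,18]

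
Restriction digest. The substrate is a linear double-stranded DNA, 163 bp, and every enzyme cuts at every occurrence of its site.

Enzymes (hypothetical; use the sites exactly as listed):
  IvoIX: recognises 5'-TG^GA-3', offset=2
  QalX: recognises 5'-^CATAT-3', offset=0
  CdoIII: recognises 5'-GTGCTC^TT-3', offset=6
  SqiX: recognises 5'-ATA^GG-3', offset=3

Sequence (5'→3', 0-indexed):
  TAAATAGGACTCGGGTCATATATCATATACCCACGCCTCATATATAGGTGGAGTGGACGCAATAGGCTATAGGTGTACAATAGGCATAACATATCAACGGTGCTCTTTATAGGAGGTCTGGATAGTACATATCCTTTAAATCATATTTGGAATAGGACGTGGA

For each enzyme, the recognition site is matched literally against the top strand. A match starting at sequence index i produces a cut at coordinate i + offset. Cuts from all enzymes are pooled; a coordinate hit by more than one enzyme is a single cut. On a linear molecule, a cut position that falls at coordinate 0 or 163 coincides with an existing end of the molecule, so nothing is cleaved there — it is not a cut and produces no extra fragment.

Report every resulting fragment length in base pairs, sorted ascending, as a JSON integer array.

Per-enzyme occurrences:
  IvoIX TGGA/2: at [48, 53, 118, 147, 159] ⇒ [50, 55, 120, 149, 161]
  QalX CATAT/0: at [16, 23, 38, 89, 127, 141] ⇒ [16, 23, 38, 89, 127, 141]
  CdoIII GTGCTCTT/6: at [99] ⇒ [105]
  SqiX ATAGG/3: at [3, 43, 61, 68, 79, 108, 151] ⇒ [6, 46, 64, 71, 82, 111, 154]

All cut coordinates (distinct, sorted): [6, 16, 23, 38, 46, 50, 55, 64, 71, 82, 89, 105, 111, 120, 127, 141, 149, 154, 161]

Fragment lengths:
  [0,6): 6 bp
  [6,16): 10 bp
  [16,23): 7 bp
  [23,38): 15 bp
  [38,46): 8 bp
  [46,50): 4 bp
  [50,55): 5 bp
  [55,64): 9 bp
  [64,71): 7 bp
  [71,82): 11 bp
  [82,89): 7 bp
  [89,105): 16 bp
  [105,111): 6 bp
  [111,120): 9 bp
  [120,127): 7 bp
  [127,141): 14 bp
  [141,149): 8 bp
  [149,154): 5 bp
  [154,161): 7 bp
  [161,163): 2 bp

[2,4,5,5,6,6,7,7,7,7,7,8,8,9,9,10,11,14,15,16]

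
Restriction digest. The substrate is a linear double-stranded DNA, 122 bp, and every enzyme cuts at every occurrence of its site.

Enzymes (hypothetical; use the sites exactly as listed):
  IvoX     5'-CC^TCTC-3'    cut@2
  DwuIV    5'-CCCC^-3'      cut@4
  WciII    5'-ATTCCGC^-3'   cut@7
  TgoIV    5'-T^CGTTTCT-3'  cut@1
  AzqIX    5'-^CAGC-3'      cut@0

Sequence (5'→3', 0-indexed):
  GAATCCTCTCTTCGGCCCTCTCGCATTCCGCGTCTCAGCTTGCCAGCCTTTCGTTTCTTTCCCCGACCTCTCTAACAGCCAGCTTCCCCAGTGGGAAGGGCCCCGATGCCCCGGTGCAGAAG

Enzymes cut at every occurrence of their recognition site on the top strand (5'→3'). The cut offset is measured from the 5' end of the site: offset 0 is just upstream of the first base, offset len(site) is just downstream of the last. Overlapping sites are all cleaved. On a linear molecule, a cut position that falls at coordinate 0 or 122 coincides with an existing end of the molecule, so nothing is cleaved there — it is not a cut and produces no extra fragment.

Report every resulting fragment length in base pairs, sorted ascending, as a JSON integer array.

Site scan:
  IvoX (CCTCTC, off=2): starts [4, 16, 66] → cuts [6, 18, 68]
  DwuIV (CCCC, off=4): starts [60, 85, 100, 108] → cuts [64, 89, 104, 112]
  WciII (ATTCCGC, off=7): starts [24] → cuts [31]
  TgoIV (TCGTTTCT, off=1): starts [50] → cuts [51]
  AzqIX (CAGC, off=0): starts [35, 43, 75, 79] → cuts [35, 43, 75, 79]

Pooled cuts: [6, 18, 31, 35, 43, 51, 64, 68, 75, 79, 89, 104, 112]

Fragment lengths:
  [0,6): 6 bp
  [6,18): 12 bp
  [18,31): 13 bp
  [31,35): 4 bp
  [35,43): 8 bp
  [43,51): 8 bp
  [51,64): 13 bp
  [64,68): 4 bp
  [68,75): 7 bp
  [75,79): 4 bp
  [79,89): 10 bp
  [89,104): 15 bp
  [104,112): 8 bp
  [112,122): 10 bp

[4,4,4,6,7,8,8,8,10,10,12,13,13,15]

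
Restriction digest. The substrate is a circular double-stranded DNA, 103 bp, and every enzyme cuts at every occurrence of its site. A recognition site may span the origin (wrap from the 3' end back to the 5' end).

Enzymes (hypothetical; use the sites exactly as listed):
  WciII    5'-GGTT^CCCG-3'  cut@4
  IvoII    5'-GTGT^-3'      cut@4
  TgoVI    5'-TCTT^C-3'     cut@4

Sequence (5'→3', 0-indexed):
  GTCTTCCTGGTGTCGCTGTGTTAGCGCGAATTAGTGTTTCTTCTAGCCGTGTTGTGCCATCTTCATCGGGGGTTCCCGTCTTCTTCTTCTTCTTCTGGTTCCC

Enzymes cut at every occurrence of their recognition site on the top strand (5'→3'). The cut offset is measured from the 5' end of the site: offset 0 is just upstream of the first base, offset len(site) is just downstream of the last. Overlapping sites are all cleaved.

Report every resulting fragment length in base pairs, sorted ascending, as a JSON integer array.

Site scan:
  WciII GGTTCCCG/4: at [70, 96] ⇒ [74, 100]
  IvoII GTGT/4: at [9, 17, 33, 48] ⇒ [13, 21, 37, 52]
  TgoVI TCTTC/4: at [1, 38, 59, 78, 81, 84, 87, 90] ⇒ [5, 42, 63, 82, 85, 88, 91, 94]

All cut coordinates (distinct, sorted): [5, 13, 21, 37, 42, 52, 63, 74, 82, 85, 88, 91, 94, 100]

Fragment lengths:
  5→13: 8 bp
  13→21: 8 bp
  21→37: 16 bp
  37→42: 5 bp
  42→52: 10 bp
  52→63: 11 bp
  63→74: 11 bp
  74→82: 8 bp
  82→85: 3 bp
  85→88: 3 bp
  88→91: 3 bp
  91→94: 3 bp
  94→100: 6 bp
  100→5 (wrap): 103-100+5 = 8 bp

[3,3,3,3,5,6,8,8,8,8,10,11,11,16]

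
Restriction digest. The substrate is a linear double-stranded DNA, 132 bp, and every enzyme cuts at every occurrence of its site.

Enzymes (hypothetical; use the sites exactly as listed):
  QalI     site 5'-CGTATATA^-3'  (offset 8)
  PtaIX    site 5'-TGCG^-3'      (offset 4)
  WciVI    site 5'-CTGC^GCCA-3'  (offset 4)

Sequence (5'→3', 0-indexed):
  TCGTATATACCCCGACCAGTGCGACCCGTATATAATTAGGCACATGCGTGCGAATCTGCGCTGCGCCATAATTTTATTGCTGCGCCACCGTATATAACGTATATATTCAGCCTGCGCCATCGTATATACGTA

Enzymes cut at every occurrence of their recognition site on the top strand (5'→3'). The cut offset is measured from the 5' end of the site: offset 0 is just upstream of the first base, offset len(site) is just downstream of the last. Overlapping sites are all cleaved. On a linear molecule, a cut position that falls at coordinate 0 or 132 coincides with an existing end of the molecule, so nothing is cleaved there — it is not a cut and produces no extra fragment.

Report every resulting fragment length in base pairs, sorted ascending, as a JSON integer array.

Per-enzyme occurrences:
  QalI (CGTATATA, off=8): starts [1, 26, 88, 97, 120] → cuts [9, 34, 96, 105, 128]
  PtaIX (TGCG, off=4): starts [19, 44, 48, 56, 61, 80, 112] → cuts [23, 48, 52, 60, 65, 84, 116]
  WciVI (CTGCGCCA, off=4): starts [60, 79, 111] → cuts [64, 83, 115]

All cut coordinates (distinct, sorted): [9, 23, 34, 48, 52, 60, 64, 65, 83, 84, 96, 105, 115, 116, 128]

Fragments:
  [0,9): 9 bp
  [9,23): 14 bp
  [23,34): 11 bp
  [34,48): 14 bp
  [48,52): 4 bp
  [52,60): 8 bp
  [60,64): 4 bp
  [64,65): 1 bp
  [65,83): 18 bp
  [83,84): 1 bp
  [84,96): 12 bp
  [96,105): 9 bp
  [105,115): 10 bp
  [115,116): 1 bp
  [116,128): 12 bp
  [128,132): 4 bp

[1,1,1,4,4,4,8,9,9,10,11,12,12,14,14,18]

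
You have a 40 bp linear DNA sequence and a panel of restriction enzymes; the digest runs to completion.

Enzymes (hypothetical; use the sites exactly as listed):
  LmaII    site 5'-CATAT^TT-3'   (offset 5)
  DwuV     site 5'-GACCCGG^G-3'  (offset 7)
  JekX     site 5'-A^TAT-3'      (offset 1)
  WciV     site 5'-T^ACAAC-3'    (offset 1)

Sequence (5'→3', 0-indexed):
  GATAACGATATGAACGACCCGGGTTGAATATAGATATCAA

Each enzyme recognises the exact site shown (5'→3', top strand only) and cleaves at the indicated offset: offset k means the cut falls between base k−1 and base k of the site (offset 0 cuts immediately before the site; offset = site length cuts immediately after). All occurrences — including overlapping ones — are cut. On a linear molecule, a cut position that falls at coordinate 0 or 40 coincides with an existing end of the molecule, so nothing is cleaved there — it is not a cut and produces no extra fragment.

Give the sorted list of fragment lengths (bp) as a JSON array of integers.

Scan for sites:
  LmaII (CATATTT, off=5): no sites
  DwuV (GACCCGGG, off=7): starts [15] → cuts [22]
  JekX (ATAT, off=1): starts [7, 27, 33] → cuts [8, 28, 34]
  WciV (TACAAC, off=1): no sites

All cut coordinates (distinct, sorted): [8, 22, 28, 34]

Fragment lengths:
  [0,8): 8 bp
  [8,22): 14 bp
  [22,28): 6 bp
  [28,34): 6 bp
  [34,40): 6 bp

[6,6,6,8,14]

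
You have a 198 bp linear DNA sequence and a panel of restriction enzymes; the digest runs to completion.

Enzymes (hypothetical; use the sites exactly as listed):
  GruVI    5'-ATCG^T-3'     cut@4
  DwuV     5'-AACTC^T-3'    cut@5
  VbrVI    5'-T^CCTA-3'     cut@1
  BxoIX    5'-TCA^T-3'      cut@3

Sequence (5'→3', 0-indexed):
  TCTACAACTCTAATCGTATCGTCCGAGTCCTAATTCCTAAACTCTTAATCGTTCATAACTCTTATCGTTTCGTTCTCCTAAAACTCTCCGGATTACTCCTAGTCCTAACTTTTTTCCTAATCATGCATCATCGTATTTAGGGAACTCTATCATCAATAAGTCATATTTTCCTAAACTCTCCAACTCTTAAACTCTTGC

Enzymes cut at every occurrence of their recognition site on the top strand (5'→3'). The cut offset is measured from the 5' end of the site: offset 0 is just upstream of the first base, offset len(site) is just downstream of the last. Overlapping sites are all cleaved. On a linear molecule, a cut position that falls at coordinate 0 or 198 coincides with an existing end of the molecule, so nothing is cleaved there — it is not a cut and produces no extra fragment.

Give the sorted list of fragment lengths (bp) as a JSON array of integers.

Site scan:
  GruVI (ATCGT, off=4): starts [12, 17, 47, 63, 129] → cuts [16, 21, 51, 67, 133]
  DwuV (AACTCT, off=5): starts [5, 39, 56, 81, 142, 173, 181, 189] → cuts [10, 44, 61, 86, 147, 178, 186, 194]
  VbrVI (TCCTA, off=1): starts [27, 34, 75, 96, 102, 114, 168] → cuts [28, 35, 76, 97, 103, 115, 169]
  BxoIX (TCAT, off=3): starts [52, 120, 127, 149, 160] → cuts [55, 123, 130, 152, 163]

All cut coordinates (distinct, sorted): [10, 16, 21, 28, 35, 44, 51, 55, 61, 67, 76, 86, 97, 103, 115, 123, 130, 133, 147, 152, 163, 169, 178, 186, 194]

Fragments:
  [0,10): 10 bp
  [10,16): 6 bp
  [16,21): 5 bp
  [21,28): 7 bp
  [28,35): 7 bp
  [35,44): 9 bp
  [44,51): 7 bp
  [51,55): 4 bp
  [55,61): 6 bp
  [61,67): 6 bp
  [67,76): 9 bp
  [76,86): 10 bp
  [86,97): 11 bp
  [97,103): 6 bp
  [103,115): 12 bp
  [115,123): 8 bp
  [123,130): 7 bp
  [130,133): 3 bp
  [133,147): 14 bp
  [147,152): 5 bp
  [152,163): 11 bp
  [163,169): 6 bp
  [169,178): 9 bp
  [178,186): 8 bp
  [186,194): 8 bp
  [194,198): 4 bp

[3,4,4,5,5,6,6,6,6,6,7,7,7,7,8,8,8,9,9,9,10,10,11,11,12,14]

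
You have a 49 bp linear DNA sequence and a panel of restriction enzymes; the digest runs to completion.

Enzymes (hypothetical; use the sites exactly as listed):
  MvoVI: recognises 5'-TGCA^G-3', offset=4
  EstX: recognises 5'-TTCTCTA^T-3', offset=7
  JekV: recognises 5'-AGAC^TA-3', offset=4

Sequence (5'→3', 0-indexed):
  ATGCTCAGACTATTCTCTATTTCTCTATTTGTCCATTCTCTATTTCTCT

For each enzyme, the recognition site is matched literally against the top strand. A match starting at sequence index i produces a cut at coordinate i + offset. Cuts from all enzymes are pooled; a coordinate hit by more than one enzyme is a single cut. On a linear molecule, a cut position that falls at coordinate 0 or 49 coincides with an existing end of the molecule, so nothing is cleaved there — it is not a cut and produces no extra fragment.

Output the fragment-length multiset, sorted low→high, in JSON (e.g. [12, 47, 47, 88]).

[7,8,9,10,15]

Per-enzyme occurrences:
  MvoVI (TGCAG, off=4): no sites
  EstX (TTCTCTAT, off=7): starts [12, 20, 35] → cuts [19, 27, 42]
  JekV (AGACTA, off=4): starts [6] → cuts [10]

Pooled cuts: [10, 19, 27, 42]

Fragment lengths:
  [0,10): 10 bp
  [10,19): 9 bp
  [19,27): 8 bp
  [27,42): 15 bp
  [42,49): 7 bp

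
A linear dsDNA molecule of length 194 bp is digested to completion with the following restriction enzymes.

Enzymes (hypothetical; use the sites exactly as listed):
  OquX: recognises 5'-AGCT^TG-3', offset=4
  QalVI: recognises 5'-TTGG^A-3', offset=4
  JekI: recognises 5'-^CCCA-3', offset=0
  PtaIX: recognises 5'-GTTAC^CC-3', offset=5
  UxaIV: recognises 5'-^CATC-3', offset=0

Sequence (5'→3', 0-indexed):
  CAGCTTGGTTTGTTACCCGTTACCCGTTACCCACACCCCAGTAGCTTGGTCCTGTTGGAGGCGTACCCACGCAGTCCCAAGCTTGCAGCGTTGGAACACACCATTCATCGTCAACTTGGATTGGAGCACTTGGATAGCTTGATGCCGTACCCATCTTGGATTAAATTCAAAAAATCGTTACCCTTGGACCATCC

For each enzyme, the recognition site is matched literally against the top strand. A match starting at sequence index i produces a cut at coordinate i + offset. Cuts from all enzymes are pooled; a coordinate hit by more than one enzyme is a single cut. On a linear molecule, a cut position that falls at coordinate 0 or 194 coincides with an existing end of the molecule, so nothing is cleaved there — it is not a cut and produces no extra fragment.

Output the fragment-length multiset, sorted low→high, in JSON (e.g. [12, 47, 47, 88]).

Site scan:
  OquX AGCTTG/4: at [1, 42, 79, 135] ⇒ [5, 46, 83, 139]
  QalVI TTGGA/4: at [54, 90, 115, 120, 129, 155, 183] ⇒ [58, 94, 119, 124, 133, 159, 187]
  JekI CCCA/0: at [29, 36, 65, 75, 149] ⇒ [29, 36, 65, 75, 149]
  PtaIX GTTACCC/5: at [11, 18, 25, 176] ⇒ [16, 23, 30, 181]
  UxaIV CATC/0: at [105, 151, 189] ⇒ [105, 151, 189]

All cut coordinates (distinct, sorted): [5, 16, 23, 29, 30, 36, 46, 58, 65, 75, 83, 94, 105, 119, 124, 133, 139, 149, 151, 159, 181, 187, 189]

Fragment lengths:
  [0,5): 5 bp
  [5,16): 11 bp
  [16,23): 7 bp
  [23,29): 6 bp
  [29,30): 1 bp
  [30,36): 6 bp
  [36,46): 10 bp
  [46,58): 12 bp
  [58,65): 7 bp
  [65,75): 10 bp
  [75,83): 8 bp
  [83,94): 11 bp
  [94,105): 11 bp
  [105,119): 14 bp
  [119,124): 5 bp
  [124,133): 9 bp
  [133,139): 6 bp
  [139,149): 10 bp
  [149,151): 2 bp
  [151,159): 8 bp
  [159,181): 22 bp
  [181,187): 6 bp
  [187,189): 2 bp
  [189,194): 5 bp

[1,2,2,5,5,5,6,6,6,6,7,7,8,8,9,10,10,10,11,11,11,12,14,22]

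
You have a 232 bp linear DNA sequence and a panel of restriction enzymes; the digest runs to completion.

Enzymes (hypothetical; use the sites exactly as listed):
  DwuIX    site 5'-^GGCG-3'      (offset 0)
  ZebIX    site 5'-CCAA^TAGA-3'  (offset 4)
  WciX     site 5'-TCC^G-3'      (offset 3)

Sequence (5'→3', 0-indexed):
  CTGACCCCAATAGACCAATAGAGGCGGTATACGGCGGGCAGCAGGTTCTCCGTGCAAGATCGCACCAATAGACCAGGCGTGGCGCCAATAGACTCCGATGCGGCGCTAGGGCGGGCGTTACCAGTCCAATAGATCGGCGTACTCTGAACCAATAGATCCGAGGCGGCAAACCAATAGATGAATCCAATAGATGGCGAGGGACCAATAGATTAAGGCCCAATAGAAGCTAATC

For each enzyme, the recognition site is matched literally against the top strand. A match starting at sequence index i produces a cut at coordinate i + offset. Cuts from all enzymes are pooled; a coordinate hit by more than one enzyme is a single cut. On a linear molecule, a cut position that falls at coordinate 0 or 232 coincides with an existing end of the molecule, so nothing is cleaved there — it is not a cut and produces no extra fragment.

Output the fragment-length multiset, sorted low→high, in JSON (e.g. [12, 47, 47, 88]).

Scan for sites:
  DwuIX (GGCG, off=0): starts [22, 32, 75, 80, 101, 109, 113, 135, 161, 192] → cuts [22, 32, 75, 80, 101, 109, 113, 135, 161, 192]
  ZebIX (CCAATAGA, off=4): starts [6, 14, 64, 84, 125, 148, 170, 183, 201, 216] → cuts [10, 18, 68, 88, 129, 152, 174, 187, 205, 220]
  WciX (TCCG, off=3): starts [48, 93, 156] → cuts [51, 96, 159]

Pooled cuts: [10, 18, 22, 32, 51, 68, 75, 80, 88, 96, 101, 109, 113, 129, 135, 152, 159, 161, 174, 187, 192, 205, 220]

Fragment lengths:
  [0,10): 10 bp
  [10,18): 8 bp
  [18,22): 4 bp
  [22,32): 10 bp
  [32,51): 19 bp
  [51,68): 17 bp
  [68,75): 7 bp
  [75,80): 5 bp
  [80,88): 8 bp
  [88,96): 8 bp
  [96,101): 5 bp
  [101,109): 8 bp
  [109,113): 4 bp
  [113,129): 16 bp
  [129,135): 6 bp
  [135,152): 17 bp
  [152,159): 7 bp
  [159,161): 2 bp
  [161,174): 13 bp
  [174,187): 13 bp
  [187,192): 5 bp
  [192,205): 13 bp
  [205,220): 15 bp
  [220,232): 12 bp

[2,4,4,5,5,5,6,7,7,8,8,8,8,10,10,12,13,13,13,15,16,17,17,19]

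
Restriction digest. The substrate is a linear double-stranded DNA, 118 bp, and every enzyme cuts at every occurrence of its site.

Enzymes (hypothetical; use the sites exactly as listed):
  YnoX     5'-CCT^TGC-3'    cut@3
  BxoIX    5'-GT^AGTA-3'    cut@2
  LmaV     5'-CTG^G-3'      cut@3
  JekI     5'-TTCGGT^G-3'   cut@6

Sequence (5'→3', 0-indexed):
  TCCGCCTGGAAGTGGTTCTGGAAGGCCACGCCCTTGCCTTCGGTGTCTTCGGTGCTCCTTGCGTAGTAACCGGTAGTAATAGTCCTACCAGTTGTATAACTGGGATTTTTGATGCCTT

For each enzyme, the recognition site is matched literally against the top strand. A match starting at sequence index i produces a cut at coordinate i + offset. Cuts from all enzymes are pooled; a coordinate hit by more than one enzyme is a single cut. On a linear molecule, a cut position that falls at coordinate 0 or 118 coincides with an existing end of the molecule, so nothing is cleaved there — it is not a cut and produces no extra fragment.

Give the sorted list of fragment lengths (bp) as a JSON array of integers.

[5,6,8,9,10,10,12,14,16,28]

Per-enzyme occurrences:
  YnoX (CCTTGC, off=3): starts [31, 56] → cuts [34, 59]
  BxoIX (GTAGTA, off=2): starts [62, 72] → cuts [64, 74]
  LmaV (CTGG, off=3): starts [5, 17, 99] → cuts [8, 20, 102]
  JekI (TTCGGTG, off=6): starts [38, 47] → cuts [44, 53]

Pooled cuts: [8, 20, 34, 44, 53, 59, 64, 74, 102]

Fragments:
  [0,8): 8 bp
  [8,20): 12 bp
  [20,34): 14 bp
  [34,44): 10 bp
  [44,53): 9 bp
  [53,59): 6 bp
  [59,64): 5 bp
  [64,74): 10 bp
  [74,102): 28 bp
  [102,118): 16 bp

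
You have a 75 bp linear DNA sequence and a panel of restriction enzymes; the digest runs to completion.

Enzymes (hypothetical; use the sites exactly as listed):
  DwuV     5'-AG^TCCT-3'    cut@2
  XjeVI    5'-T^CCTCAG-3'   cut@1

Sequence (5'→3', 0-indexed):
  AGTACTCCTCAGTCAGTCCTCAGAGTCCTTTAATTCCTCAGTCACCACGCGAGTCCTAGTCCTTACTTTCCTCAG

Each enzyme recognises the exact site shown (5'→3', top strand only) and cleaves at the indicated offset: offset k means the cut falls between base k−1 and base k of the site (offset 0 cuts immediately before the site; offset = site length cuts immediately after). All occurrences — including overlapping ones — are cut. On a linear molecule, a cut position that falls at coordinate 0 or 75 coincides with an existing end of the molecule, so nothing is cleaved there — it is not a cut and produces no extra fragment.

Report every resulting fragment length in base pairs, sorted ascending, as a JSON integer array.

Site scan:
  DwuV (AGTCCT, off=2): starts [14, 23, 51, 57] → cuts [16, 25, 53, 59]
  XjeVI (TCCTCAG, off=1): starts [5, 16, 34, 68] → cuts [6, 17, 35, 69]

Pooled cuts: [6, 16, 17, 25, 35, 53, 59, 69]

Fragment lengths:
  [0,6): 6 bp
  [6,16): 10 bp
  [16,17): 1 bp
  [17,25): 8 bp
  [25,35): 10 bp
  [35,53): 18 bp
  [53,59): 6 bp
  [59,69): 10 bp
  [69,75): 6 bp

[1,6,6,6,8,10,10,10,18]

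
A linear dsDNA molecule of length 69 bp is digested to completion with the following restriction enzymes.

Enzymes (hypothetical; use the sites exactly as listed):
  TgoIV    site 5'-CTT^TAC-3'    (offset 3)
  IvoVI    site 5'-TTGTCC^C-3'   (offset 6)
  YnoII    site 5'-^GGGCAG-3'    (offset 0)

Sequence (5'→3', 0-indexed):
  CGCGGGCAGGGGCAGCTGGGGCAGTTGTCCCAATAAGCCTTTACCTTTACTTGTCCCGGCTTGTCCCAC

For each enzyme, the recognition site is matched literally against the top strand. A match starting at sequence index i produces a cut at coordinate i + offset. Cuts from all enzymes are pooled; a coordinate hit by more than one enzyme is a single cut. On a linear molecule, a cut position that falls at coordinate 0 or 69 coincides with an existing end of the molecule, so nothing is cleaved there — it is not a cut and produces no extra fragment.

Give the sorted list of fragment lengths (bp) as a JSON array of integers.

[3,3,6,6,9,9,10,11,12]

Scan for sites:
  TgoIV CTTTAC/3: at [38, 44] ⇒ [41, 47]
  IvoVI TTGTCCC/6: at [24, 50, 60] ⇒ [30, 56, 66]
  YnoII GGGCAG/0: at [3, 9, 18] ⇒ [3, 9, 18]

All cut coordinates (distinct, sorted): [3, 9, 18, 30, 41, 47, 56, 66]

Fragments:
  [0,3): 3 bp
  [3,9): 6 bp
  [9,18): 9 bp
  [18,30): 12 bp
  [30,41): 11 bp
  [41,47): 6 bp
  [47,56): 9 bp
  [56,66): 10 bp
  [66,69): 3 bp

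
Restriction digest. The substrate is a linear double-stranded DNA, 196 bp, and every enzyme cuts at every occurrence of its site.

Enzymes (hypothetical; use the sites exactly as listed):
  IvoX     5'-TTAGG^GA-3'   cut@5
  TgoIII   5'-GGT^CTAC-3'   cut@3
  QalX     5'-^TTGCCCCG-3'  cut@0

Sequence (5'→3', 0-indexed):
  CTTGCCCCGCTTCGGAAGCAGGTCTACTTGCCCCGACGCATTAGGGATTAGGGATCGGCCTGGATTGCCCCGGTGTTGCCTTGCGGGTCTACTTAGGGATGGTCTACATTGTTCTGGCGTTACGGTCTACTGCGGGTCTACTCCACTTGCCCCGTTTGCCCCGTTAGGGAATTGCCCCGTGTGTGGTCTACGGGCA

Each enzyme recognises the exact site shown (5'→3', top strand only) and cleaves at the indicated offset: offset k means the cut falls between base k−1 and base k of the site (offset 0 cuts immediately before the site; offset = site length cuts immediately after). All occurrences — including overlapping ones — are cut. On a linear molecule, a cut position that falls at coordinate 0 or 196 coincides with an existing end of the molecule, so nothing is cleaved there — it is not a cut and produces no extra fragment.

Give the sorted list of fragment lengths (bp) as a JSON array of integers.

Scan for sites:
  IvoX (TTAGGGA, off=5): starts [40, 47, 92, 163] → cuts [45, 52, 97, 168]
  TgoIII (GGTCTAC, off=3): starts [20, 85, 100, 123, 134, 184] → cuts [23, 88, 103, 126, 137, 187]
  QalX (TTGCCCCG, off=0): starts [1, 27, 64, 146, 155, 171] → cuts [1, 27, 64, 146, 155, 171]

Pooled cuts: [1, 23, 27, 45, 52, 64, 88, 97, 103, 126, 137, 146, 155, 168, 171, 187]

Fragment lengths:
  [0,1): 1 bp
  [1,23): 22 bp
  [23,27): 4 bp
  [27,45): 18 bp
  [45,52): 7 bp
  [52,64): 12 bp
  [64,88): 24 bp
  [88,97): 9 bp
  [97,103): 6 bp
  [103,126): 23 bp
  [126,137): 11 bp
  [137,146): 9 bp
  [146,155): 9 bp
  [155,168): 13 bp
  [168,171): 3 bp
  [171,187): 16 bp
  [187,196): 9 bp

[1,3,4,6,7,9,9,9,9,11,12,13,16,18,22,23,24]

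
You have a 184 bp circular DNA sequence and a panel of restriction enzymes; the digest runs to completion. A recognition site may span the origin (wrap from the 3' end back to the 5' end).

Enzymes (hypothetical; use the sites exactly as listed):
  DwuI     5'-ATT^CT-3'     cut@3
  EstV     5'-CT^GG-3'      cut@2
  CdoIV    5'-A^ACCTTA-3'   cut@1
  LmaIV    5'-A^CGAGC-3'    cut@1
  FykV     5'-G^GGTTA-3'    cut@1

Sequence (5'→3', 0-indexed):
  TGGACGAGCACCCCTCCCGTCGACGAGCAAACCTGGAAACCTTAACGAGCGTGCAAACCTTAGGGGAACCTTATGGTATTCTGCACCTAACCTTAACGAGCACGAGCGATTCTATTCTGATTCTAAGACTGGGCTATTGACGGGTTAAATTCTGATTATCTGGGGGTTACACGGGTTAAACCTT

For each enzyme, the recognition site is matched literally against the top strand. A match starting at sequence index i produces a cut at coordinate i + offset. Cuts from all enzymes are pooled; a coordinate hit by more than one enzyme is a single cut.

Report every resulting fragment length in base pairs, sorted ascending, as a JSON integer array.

Per-enzyme occurrences:
  DwuI (ATTCT, off=3): starts [77, 108, 113, 119, 148] → cuts [80, 111, 116, 122, 151]
  EstV (CTGG, off=2): starts [32, 128, 159] → cuts [34, 130, 161]
  CdoIV (AACCTTA, off=1): starts [37, 55, 66, 88] → cuts [38, 56, 67, 89]
  LmaIV (ACGAGC, off=1): starts [3, 22, 44, 95, 101] → cuts [4, 23, 45, 96, 102]
  FykV (GGGTTA, off=1): starts [141, 163, 172] → cuts [142, 164, 173]

All cut coordinates (distinct, sorted): [4, 23, 34, 38, 45, 56, 67, 80, 89, 96, 102, 111, 116, 122, 130, 142, 151, 161, 164, 173]

Fragment lengths:
  4→23: 19 bp
  23→34: 11 bp
  34→38: 4 bp
  38→45: 7 bp
  45→56: 11 bp
  56→67: 11 bp
  67→80: 13 bp
  80→89: 9 bp
  89→96: 7 bp
  96→102: 6 bp
  102→111: 9 bp
  111→116: 5 bp
  116→122: 6 bp
  122→130: 8 bp
  130→142: 12 bp
  142→151: 9 bp
  151→161: 10 bp
  161→164: 3 bp
  164→173: 9 bp
  173→4 (wrap): 184-173+4 = 15 bp

[3,4,5,6,6,7,7,8,9,9,9,9,10,11,11,11,12,13,15,19]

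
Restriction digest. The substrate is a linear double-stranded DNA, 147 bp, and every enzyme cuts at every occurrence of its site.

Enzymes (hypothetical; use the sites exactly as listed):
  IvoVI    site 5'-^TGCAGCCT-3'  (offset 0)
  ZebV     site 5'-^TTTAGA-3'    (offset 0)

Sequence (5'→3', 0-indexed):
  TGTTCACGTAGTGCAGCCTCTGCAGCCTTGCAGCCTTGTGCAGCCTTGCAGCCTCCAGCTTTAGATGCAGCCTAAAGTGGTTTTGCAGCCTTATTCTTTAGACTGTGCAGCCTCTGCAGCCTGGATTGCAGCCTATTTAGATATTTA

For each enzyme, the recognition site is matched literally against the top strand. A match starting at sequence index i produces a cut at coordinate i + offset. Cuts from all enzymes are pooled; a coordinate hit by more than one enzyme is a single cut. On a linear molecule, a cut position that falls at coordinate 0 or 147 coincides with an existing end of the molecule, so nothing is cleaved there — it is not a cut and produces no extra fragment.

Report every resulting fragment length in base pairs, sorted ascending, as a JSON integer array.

Site scan:
  IvoVI (TGCAGCCT, off=0): starts [11, 20, 28, 38, 46, 65, 83, 105, 114, 126] → cuts [11, 20, 28, 38, 46, 65, 83, 105, 114, 126]
  ZebV (TTTAGA, off=0): starts [59, 96, 135] → cuts [59, 96, 135]

All cut coordinates (distinct, sorted): [11, 20, 28, 38, 46, 59, 65, 83, 96, 105, 114, 126, 135]

Fragments:
  [0,11): 11 bp
  [11,20): 9 bp
  [20,28): 8 bp
  [28,38): 10 bp
  [38,46): 8 bp
  [46,59): 13 bp
  [59,65): 6 bp
  [65,83): 18 bp
  [83,96): 13 bp
  [96,105): 9 bp
  [105,114): 9 bp
  [114,126): 12 bp
  [126,135): 9 bp
  [135,147): 12 bp

[6,8,8,9,9,9,9,10,11,12,12,13,13,18]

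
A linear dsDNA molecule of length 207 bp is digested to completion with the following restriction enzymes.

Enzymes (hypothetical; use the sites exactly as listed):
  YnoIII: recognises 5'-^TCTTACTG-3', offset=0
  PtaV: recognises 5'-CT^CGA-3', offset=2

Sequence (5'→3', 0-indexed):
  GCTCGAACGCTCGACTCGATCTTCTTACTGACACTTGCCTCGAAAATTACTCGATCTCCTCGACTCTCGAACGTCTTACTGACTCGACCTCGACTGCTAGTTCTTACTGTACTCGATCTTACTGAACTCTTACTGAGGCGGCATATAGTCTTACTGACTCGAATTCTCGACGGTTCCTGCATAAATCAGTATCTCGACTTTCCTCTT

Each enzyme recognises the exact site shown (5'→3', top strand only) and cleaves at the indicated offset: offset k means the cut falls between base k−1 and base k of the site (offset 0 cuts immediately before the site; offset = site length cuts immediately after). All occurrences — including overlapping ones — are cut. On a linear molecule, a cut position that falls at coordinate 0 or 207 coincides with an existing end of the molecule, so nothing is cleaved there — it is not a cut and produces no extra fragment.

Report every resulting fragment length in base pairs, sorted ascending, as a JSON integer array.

[3,3,5,6,6,6,7,8,8,9,11,11,11,11,11,12,13,18,21,27]

Per-enzyme occurrences:
  YnoIII TCTTACTG/0: at [22, 73, 101, 116, 127, 148] ⇒ [22, 73, 101, 116, 127, 148]
  PtaV CTCGA/2: at [1, 9, 14, 38, 49, 58, 65, 82, 88, 111, 157, 165, 192] ⇒ [3, 11, 16, 40, 51, 60, 67, 84, 90, 113, 159, 167, 194]

Pooled cuts: [3, 11, 16, 22, 40, 51, 60, 67, 73, 84, 90, 101, 113, 116, 127, 148, 159, 167, 194]

Fragment lengths:
  [0,3): 3 bp
  [3,11): 8 bp
  [11,16): 5 bp
  [16,22): 6 bp
  [22,40): 18 bp
  [40,51): 11 bp
  [51,60): 9 bp
  [60,67): 7 bp
  [67,73): 6 bp
  [73,84): 11 bp
  [84,90): 6 bp
  [90,101): 11 bp
  [101,113): 12 bp
  [113,116): 3 bp
  [116,127): 11 bp
  [127,148): 21 bp
  [148,159): 11 bp
  [159,167): 8 bp
  [167,194): 27 bp
  [194,207): 13 bp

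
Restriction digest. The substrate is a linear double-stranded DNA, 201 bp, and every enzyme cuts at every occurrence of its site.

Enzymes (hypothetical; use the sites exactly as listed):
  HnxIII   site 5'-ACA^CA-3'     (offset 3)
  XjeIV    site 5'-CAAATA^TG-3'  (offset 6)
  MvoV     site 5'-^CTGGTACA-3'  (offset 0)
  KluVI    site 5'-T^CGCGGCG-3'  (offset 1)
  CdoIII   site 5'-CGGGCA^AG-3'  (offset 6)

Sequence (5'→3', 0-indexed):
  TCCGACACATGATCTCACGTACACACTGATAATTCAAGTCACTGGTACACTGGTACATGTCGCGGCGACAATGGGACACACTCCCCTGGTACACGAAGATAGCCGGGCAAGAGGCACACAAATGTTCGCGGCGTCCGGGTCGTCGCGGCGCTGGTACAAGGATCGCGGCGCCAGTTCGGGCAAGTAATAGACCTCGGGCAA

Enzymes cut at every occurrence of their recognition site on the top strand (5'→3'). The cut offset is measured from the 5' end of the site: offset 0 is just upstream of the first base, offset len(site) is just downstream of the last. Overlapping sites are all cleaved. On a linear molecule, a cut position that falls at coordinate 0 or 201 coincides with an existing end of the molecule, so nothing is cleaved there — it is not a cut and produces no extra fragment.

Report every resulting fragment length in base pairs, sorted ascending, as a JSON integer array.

[7,7,7,8,8,9,11,13,16,17,18,18,19,19,24]

Site scan:
  HnxIII ACACA/3: at [4, 20, 75, 115] ⇒ [7, 23, 78, 118]
  XjeIV (CAAATATG, off=6): no sites
  MvoV CTGGTACA/0: at [41, 49, 85, 150] ⇒ [41, 49, 85, 150]
  KluVI TCGCGGCG/1: at [59, 125, 142, 162] ⇒ [60, 126, 143, 163]
  CdoIII CGGGCAAG/6: at [103, 176] ⇒ [109, 182]

All cut coordinates (distinct, sorted): [7, 23, 41, 49, 60, 78, 85, 109, 118, 126, 143, 150, 163, 182]

Fragments:
  [0,7): 7 bp
  [7,23): 16 bp
  [23,41): 18 bp
  [41,49): 8 bp
  [49,60): 11 bp
  [60,78): 18 bp
  [78,85): 7 bp
  [85,109): 24 bp
  [109,118): 9 bp
  [118,126): 8 bp
  [126,143): 17 bp
  [143,150): 7 bp
  [150,163): 13 bp
  [163,182): 19 bp
  [182,201): 19 bp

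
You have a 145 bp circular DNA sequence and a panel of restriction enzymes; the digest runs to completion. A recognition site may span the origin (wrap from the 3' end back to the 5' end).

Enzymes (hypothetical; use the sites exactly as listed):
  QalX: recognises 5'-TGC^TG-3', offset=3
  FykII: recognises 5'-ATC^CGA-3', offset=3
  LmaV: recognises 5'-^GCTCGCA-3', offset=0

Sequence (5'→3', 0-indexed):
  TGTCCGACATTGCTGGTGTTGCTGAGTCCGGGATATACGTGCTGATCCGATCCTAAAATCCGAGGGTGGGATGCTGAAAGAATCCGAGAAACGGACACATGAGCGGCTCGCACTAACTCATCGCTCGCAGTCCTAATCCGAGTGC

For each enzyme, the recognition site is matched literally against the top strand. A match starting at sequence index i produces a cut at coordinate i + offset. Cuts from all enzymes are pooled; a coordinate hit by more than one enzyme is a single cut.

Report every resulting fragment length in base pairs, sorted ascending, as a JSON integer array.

Per-enzyme occurrences:
  QalX TGCTG/3: at [10, 19, 39, 71, 142] ⇒ [0, 13, 22, 42, 74]
  FykII ATCCGA/3: at [44, 57, 81, 135] ⇒ [47, 60, 84, 138]
  LmaV GCTCGCA/0: at [105, 122] ⇒ [105, 122]

Pooled cuts: [0, 13, 22, 42, 47, 60, 74, 84, 105, 122, 138]

Fragment lengths:
  0→13: 13 bp
  13→22: 9 bp
  22→42: 20 bp
  42→47: 5 bp
  47→60: 13 bp
  60→74: 14 bp
  74→84: 10 bp
  84→105: 21 bp
  105→122: 17 bp
  122→138: 16 bp
  138→0 (wrap): 145-138+0 = 7 bp

[5,7,9,10,13,13,14,16,17,20,21]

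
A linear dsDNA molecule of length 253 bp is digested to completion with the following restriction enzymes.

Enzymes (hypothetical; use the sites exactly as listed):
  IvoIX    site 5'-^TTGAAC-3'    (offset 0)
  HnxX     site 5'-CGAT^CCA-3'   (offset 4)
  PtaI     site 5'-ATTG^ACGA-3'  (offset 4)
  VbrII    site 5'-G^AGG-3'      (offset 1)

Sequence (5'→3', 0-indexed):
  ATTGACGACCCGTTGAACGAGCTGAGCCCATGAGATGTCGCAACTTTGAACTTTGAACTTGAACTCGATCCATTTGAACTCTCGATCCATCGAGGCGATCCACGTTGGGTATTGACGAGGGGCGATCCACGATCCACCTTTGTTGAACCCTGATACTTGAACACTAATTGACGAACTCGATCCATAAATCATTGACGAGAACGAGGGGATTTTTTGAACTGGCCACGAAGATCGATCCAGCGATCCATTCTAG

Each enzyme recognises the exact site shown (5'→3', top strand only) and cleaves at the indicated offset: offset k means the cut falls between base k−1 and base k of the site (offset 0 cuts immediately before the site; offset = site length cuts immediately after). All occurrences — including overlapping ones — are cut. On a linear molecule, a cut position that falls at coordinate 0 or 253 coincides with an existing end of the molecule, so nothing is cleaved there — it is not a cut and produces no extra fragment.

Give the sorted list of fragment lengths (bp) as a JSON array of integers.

Site scan:
  IvoIX TTGAAC/0: at [12, 45, 52, 58, 73, 142, 156, 213] ⇒ [12, 45, 52, 58, 73, 142, 156, 213]
  HnxX CGATCCA/4: at [65, 82, 95, 122, 129, 177, 232, 240] ⇒ [69, 86, 99, 126, 133, 181, 236, 244]
  PtaI ATTGACGA/4: at [0, 110, 166, 190] ⇒ [4, 114, 170, 194]
  VbrII GAGG/1: at [91, 116, 202] ⇒ [92, 117, 203]

All cut coordinates (distinct, sorted): [4, 12, 45, 52, 58, 69, 73, 86, 92, 99, 114, 117, 126, 133, 142, 156, 170, 181, 194, 203, 213, 236, 244]

Fragments:
  [0,4): 4 bp
  [4,12): 8 bp
  [12,45): 33 bp
  [45,52): 7 bp
  [52,58): 6 bp
  [58,69): 11 bp
  [69,73): 4 bp
  [73,86): 13 bp
  [86,92): 6 bp
  [92,99): 7 bp
  [99,114): 15 bp
  [114,117): 3 bp
  [117,126): 9 bp
  [126,133): 7 bp
  [133,142): 9 bp
  [142,156): 14 bp
  [156,170): 14 bp
  [170,181): 11 bp
  [181,194): 13 bp
  [194,203): 9 bp
  [203,213): 10 bp
  [213,236): 23 bp
  [236,244): 8 bp
  [244,253): 9 bp

[3,4,4,6,6,7,7,7,8,8,9,9,9,9,10,11,11,13,13,14,14,15,23,33]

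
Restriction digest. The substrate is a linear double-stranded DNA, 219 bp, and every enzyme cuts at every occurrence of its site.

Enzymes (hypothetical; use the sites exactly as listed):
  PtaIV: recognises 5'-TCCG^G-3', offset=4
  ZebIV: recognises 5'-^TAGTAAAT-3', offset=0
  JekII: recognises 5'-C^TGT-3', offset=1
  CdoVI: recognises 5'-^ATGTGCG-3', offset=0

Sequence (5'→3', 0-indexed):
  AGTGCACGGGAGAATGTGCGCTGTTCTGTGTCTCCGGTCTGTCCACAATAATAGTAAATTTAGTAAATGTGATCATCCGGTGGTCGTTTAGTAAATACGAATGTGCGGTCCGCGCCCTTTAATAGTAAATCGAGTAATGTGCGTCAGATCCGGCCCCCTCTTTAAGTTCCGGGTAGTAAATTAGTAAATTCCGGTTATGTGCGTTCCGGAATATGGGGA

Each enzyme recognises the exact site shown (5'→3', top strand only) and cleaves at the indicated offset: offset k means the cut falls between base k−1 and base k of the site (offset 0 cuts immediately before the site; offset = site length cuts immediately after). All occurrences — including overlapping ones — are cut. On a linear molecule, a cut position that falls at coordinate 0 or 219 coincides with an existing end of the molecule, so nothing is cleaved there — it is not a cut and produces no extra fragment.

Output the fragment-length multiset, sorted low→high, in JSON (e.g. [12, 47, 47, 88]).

[2,3,3,5,8,8,9,9,10,11,12,12,12,12,13,14,16,19,19,22]

Per-enzyme occurrences:
  PtaIV TCCGG/4: at [32, 75, 148, 167, 189, 204] ⇒ [36, 79, 152, 171, 193, 208]
  ZebIV TAGTAAAT/0: at [51, 60, 88, 122, 173, 181] ⇒ [51, 60, 88, 122, 173, 181]
  JekII CTGT/1: at [20, 25, 38] ⇒ [21, 26, 39]
  CdoVI ATGTGCG/0: at [13, 100, 136, 196] ⇒ [13, 100, 136, 196]

All cut coordinates (distinct, sorted): [13, 21, 26, 36, 39, 51, 60, 79, 88, 100, 122, 136, 152, 171, 173, 181, 193, 196, 208]

Fragment lengths:
  [0,13): 13 bp
  [13,21): 8 bp
  [21,26): 5 bp
  [26,36): 10 bp
  [36,39): 3 bp
  [39,51): 12 bp
  [51,60): 9 bp
  [60,79): 19 bp
  [79,88): 9 bp
  [88,100): 12 bp
  [100,122): 22 bp
  [122,136): 14 bp
  [136,152): 16 bp
  [152,171): 19 bp
  [171,173): 2 bp
  [173,181): 8 bp
  [181,193): 12 bp
  [193,196): 3 bp
  [196,208): 12 bp
  [208,219): 11 bp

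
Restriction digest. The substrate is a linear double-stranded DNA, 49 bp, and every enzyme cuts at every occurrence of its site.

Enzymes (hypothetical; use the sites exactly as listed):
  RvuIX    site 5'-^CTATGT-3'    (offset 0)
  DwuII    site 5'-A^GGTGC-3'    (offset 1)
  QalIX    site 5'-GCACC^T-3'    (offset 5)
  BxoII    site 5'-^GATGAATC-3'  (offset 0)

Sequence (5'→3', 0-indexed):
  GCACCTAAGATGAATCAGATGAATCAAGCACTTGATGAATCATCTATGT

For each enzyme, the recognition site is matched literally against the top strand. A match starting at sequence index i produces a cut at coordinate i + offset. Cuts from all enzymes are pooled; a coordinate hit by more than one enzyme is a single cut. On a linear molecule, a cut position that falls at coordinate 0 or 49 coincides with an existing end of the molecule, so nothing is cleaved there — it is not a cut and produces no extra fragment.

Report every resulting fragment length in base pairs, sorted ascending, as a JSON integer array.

[3,5,6,9,10,16]

Site scan:
  RvuIX CTATGT/0: at [43] ⇒ [43]
  DwuII (AGGTGC, off=1): no sites
  QalIX GCACCT/5: at [0] ⇒ [5]
  BxoII GATGAATC/0: at [8, 17, 33] ⇒ [8, 17, 33]

Pooled cuts: [5, 8, 17, 33, 43]

Fragment lengths:
  [0,5): 5 bp
  [5,8): 3 bp
  [8,17): 9 bp
  [17,33): 16 bp
  [33,43): 10 bp
  [43,49): 6 bp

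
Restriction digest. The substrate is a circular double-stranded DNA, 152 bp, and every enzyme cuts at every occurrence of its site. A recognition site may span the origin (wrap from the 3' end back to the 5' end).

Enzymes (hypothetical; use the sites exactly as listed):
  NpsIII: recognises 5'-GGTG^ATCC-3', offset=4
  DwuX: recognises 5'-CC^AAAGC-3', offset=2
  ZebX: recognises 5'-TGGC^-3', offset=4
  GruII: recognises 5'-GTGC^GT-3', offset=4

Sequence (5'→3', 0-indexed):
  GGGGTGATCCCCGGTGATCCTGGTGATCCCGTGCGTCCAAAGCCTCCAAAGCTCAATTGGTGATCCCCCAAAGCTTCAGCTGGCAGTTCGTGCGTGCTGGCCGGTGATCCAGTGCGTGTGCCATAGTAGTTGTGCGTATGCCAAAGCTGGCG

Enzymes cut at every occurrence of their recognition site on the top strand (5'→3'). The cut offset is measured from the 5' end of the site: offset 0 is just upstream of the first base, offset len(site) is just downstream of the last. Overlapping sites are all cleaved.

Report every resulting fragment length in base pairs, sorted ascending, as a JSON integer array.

Scan for sites:
  NpsIII GGTGATCC/4: at [2, 12, 21, 58, 102] ⇒ [6, 16, 25, 62, 106]
  DwuX CCAAAGC/2: at [36, 45, 67, 140] ⇒ [38, 47, 69, 142]
  ZebX TGGC/4: at [80, 97, 147] ⇒ [84, 101, 151]
  GruII GTGCGT/4: at [30, 89, 111, 131] ⇒ [34, 93, 115, 135]

All cut coordinates (distinct, sorted): [6, 16, 25, 34, 38, 47, 62, 69, 84, 93, 101, 106, 115, 135, 142, 151]

Fragment lengths:
  6→16: 10 bp
  16→25: 9 bp
  25→34: 9 bp
  34→38: 4 bp
  38→47: 9 bp
  47→62: 15 bp
  62→69: 7 bp
  69→84: 15 bp
  84→93: 9 bp
  93→101: 8 bp
  101→106: 5 bp
  106→115: 9 bp
  115→135: 20 bp
  135→142: 7 bp
  142→151: 9 bp
  151→6 (wrap): 152-151+6 = 7 bp

[4,5,7,7,7,8,9,9,9,9,9,9,10,15,15,20]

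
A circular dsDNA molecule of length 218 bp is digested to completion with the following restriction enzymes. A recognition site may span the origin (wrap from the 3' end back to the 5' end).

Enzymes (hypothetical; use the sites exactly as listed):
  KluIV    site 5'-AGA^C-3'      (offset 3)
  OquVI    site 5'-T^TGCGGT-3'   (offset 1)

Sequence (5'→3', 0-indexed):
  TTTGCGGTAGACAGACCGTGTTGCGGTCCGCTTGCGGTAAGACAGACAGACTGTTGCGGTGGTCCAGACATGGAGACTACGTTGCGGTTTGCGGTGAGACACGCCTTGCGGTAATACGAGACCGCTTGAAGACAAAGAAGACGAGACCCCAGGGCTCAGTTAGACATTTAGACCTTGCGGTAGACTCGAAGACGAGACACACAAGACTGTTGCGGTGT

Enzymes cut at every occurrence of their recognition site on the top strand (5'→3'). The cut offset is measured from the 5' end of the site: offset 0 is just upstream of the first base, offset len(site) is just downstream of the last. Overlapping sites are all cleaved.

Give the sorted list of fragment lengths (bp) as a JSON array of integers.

[3,4,4,4,4,4,5,5,6,6,7,7,8,8,8,9,9,9,9,10,10,10,11,11,14,15,18]

Site scan:
  KluIV AGAC/3: at [8, 12, 39, 43, 47, 65, 73, 96, 118, 129, 138, 143, 161, 169, 181, 189, 194, 203] ⇒ [11, 15, 42, 46, 50, 68, 76, 99, 121, 132, 141, 146, 164, 172, 184, 192, 197, 206]
  OquVI TTGCGGT/1: at [1, 20, 31, 53, 81, 88, 105, 174, 209] ⇒ [2, 21, 32, 54, 82, 89, 106, 175, 210]

All cut coordinates (distinct, sorted): [2, 11, 15, 21, 32, 42, 46, 50, 54, 68, 76, 82, 89, 99, 106, 121, 132, 141, 146, 164, 172, 175, 184, 192, 197, 206, 210]

Fragments:
  2→11: 9 bp
  11→15: 4 bp
  15→21: 6 bp
  21→32: 11 bp
  32→42: 10 bp
  42→46: 4 bp
  46→50: 4 bp
  50→54: 4 bp
  54→68: 14 bp
  68→76: 8 bp
  76→82: 6 bp
  82→89: 7 bp
  89→99: 10 bp
  99→106: 7 bp
  106→121: 15 bp
  121→132: 11 bp
  132→141: 9 bp
  141→146: 5 bp
  146→164: 18 bp
  164→172: 8 bp
  172→175: 3 bp
  175→184: 9 bp
  184→192: 8 bp
  192→197: 5 bp
  197→206: 9 bp
  206→210: 4 bp
  210→2 (wrap): 218-210+2 = 10 bp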